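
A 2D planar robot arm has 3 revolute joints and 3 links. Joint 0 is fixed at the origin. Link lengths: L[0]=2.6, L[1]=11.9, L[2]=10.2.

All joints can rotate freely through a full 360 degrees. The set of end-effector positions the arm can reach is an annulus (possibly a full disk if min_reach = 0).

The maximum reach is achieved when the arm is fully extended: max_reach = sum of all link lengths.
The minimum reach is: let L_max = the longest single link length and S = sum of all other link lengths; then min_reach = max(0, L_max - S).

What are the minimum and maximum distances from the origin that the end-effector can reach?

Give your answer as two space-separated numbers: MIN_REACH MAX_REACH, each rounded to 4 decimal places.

Link lengths: [2.6, 11.9, 10.2]
max_reach = 2.6 + 11.9 + 10.2 = 24.7
L_max = max([2.6, 11.9, 10.2]) = 11.9
S (sum of others) = 24.7 - 11.9 = 12.8
min_reach = max(0, 11.9 - 12.8) = max(0, -0.9) = 0

Answer: 0.0000 24.7000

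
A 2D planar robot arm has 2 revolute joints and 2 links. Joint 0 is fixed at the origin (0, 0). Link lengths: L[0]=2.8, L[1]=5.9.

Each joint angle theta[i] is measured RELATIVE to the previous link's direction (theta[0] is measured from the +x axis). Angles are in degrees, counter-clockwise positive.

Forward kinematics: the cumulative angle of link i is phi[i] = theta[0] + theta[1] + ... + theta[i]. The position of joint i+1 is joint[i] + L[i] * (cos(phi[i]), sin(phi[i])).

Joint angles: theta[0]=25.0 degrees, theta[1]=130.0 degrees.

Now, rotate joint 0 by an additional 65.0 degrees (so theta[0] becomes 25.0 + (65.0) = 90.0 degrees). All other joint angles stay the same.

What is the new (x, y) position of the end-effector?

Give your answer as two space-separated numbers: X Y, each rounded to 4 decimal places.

joint[0] = (0.0000, 0.0000)  (base)
link 0: phi[0] = 90 = 90 deg
  cos(90 deg) = 0.0000, sin(90 deg) = 1.0000
  joint[1] = (0.0000, 0.0000) + 2.8 * (0.0000, 1.0000) = (0.0000 + 0.0000, 0.0000 + 2.8000) = (0.0000, 2.8000)
link 1: phi[1] = 90 + 130 = 220 deg
  cos(220 deg) = -0.7660, sin(220 deg) = -0.6428
  joint[2] = (0.0000, 2.8000) + 5.9 * (-0.7660, -0.6428) = (0.0000 + -4.5197, 2.8000 + -3.7924) = (-4.5197, -0.9924)
End effector: (-4.5197, -0.9924)

Answer: -4.5197 -0.9924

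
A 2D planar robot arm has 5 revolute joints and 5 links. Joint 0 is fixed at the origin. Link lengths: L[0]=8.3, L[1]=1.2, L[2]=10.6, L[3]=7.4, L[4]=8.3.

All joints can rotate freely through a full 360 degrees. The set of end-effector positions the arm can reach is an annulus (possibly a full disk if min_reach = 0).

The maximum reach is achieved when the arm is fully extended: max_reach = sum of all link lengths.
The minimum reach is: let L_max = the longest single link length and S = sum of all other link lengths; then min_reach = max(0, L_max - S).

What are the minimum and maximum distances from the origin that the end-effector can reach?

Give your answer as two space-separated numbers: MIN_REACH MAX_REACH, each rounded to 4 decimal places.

Answer: 0.0000 35.8000

Derivation:
Link lengths: [8.3, 1.2, 10.6, 7.4, 8.3]
max_reach = 8.3 + 1.2 + 10.6 + 7.4 + 8.3 = 35.8
L_max = max([8.3, 1.2, 10.6, 7.4, 8.3]) = 10.6
S (sum of others) = 35.8 - 10.6 = 25.2
min_reach = max(0, 10.6 - 25.2) = max(0, -14.6) = 0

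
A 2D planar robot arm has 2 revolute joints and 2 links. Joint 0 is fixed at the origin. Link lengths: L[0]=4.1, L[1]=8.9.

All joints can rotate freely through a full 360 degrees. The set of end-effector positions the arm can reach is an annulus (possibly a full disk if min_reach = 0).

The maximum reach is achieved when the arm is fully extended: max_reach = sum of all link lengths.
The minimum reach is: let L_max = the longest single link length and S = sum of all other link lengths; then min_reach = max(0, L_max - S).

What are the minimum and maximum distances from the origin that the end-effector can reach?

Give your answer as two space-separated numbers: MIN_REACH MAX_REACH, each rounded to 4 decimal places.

Link lengths: [4.1, 8.9]
max_reach = 4.1 + 8.9 = 13
L_max = max([4.1, 8.9]) = 8.9
S (sum of others) = 13 - 8.9 = 4.1
min_reach = max(0, 8.9 - 4.1) = max(0, 4.8) = 4.8

Answer: 4.8000 13.0000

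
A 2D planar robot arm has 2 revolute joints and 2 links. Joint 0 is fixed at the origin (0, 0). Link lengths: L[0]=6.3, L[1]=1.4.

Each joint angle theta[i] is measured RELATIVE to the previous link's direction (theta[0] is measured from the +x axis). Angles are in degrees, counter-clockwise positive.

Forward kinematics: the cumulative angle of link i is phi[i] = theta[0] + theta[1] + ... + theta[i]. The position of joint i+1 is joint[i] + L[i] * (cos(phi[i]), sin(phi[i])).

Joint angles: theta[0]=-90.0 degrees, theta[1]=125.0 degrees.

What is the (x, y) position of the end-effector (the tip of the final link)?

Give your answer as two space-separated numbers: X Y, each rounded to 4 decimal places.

joint[0] = (0.0000, 0.0000)  (base)
link 0: phi[0] = -90 = -90 deg
  cos(-90 deg) = 0.0000, sin(-90 deg) = -1.0000
  joint[1] = (0.0000, 0.0000) + 6.3 * (0.0000, -1.0000) = (0.0000 + 0.0000, 0.0000 + -6.3000) = (0.0000, -6.3000)
link 1: phi[1] = -90 + 125 = 35 deg
  cos(35 deg) = 0.8192, sin(35 deg) = 0.5736
  joint[2] = (0.0000, -6.3000) + 1.4 * (0.8192, 0.5736) = (0.0000 + 1.1468, -6.3000 + 0.8030) = (1.1468, -5.4970)
End effector: (1.1468, -5.4970)

Answer: 1.1468 -5.4970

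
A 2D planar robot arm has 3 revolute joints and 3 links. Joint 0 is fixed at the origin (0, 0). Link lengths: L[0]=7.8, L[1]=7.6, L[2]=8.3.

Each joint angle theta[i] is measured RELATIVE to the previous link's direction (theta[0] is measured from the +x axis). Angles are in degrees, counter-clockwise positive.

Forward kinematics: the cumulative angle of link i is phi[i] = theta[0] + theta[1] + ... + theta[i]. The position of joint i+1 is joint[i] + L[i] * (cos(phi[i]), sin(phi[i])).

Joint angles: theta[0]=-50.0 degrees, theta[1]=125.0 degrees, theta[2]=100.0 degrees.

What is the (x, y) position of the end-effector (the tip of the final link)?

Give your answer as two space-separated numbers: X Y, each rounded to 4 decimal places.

joint[0] = (0.0000, 0.0000)  (base)
link 0: phi[0] = -50 = -50 deg
  cos(-50 deg) = 0.6428, sin(-50 deg) = -0.7660
  joint[1] = (0.0000, 0.0000) + 7.8 * (0.6428, -0.7660) = (0.0000 + 5.0137, 0.0000 + -5.9751) = (5.0137, -5.9751)
link 1: phi[1] = -50 + 125 = 75 deg
  cos(75 deg) = 0.2588, sin(75 deg) = 0.9659
  joint[2] = (5.0137, -5.9751) + 7.6 * (0.2588, 0.9659) = (5.0137 + 1.9670, -5.9751 + 7.3410) = (6.9808, 1.3659)
link 2: phi[2] = -50 + 125 + 100 = 175 deg
  cos(175 deg) = -0.9962, sin(175 deg) = 0.0872
  joint[3] = (6.9808, 1.3659) + 8.3 * (-0.9962, 0.0872) = (6.9808 + -8.2684, 1.3659 + 0.7234) = (-1.2876, 2.0893)
End effector: (-1.2876, 2.0893)

Answer: -1.2876 2.0893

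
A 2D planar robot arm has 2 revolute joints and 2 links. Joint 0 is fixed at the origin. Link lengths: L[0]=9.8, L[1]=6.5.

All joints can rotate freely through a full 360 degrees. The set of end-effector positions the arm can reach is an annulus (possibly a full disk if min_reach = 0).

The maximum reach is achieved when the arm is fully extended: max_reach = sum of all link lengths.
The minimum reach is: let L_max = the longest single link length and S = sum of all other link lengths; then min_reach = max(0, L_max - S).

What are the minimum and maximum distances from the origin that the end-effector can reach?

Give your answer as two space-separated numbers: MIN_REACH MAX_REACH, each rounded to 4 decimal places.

Link lengths: [9.8, 6.5]
max_reach = 9.8 + 6.5 = 16.3
L_max = max([9.8, 6.5]) = 9.8
S (sum of others) = 16.3 - 9.8 = 6.5
min_reach = max(0, 9.8 - 6.5) = max(0, 3.3) = 3.3

Answer: 3.3000 16.3000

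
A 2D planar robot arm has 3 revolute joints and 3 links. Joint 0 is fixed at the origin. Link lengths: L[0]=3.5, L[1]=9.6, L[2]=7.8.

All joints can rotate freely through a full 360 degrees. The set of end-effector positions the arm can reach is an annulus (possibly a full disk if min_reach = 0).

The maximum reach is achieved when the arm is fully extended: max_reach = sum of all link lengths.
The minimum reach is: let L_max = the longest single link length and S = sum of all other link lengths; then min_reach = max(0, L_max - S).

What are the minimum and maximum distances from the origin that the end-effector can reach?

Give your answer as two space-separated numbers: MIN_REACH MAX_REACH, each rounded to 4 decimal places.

Answer: 0.0000 20.9000

Derivation:
Link lengths: [3.5, 9.6, 7.8]
max_reach = 3.5 + 9.6 + 7.8 = 20.9
L_max = max([3.5, 9.6, 7.8]) = 9.6
S (sum of others) = 20.9 - 9.6 = 11.3
min_reach = max(0, 9.6 - 11.3) = max(0, -1.7) = 0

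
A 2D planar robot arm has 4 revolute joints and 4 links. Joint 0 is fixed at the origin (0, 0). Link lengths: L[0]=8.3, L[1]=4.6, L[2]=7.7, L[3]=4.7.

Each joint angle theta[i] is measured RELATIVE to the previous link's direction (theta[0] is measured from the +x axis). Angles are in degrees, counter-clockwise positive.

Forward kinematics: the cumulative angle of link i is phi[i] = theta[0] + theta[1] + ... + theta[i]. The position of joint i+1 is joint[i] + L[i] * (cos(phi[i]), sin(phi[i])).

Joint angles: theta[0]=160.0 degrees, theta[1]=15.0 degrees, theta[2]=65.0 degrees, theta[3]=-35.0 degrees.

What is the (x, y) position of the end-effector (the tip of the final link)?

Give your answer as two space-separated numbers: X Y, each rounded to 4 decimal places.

Answer: -20.4916 -5.4150

Derivation:
joint[0] = (0.0000, 0.0000)  (base)
link 0: phi[0] = 160 = 160 deg
  cos(160 deg) = -0.9397, sin(160 deg) = 0.3420
  joint[1] = (0.0000, 0.0000) + 8.3 * (-0.9397, 0.3420) = (0.0000 + -7.7994, 0.0000 + 2.8388) = (-7.7994, 2.8388)
link 1: phi[1] = 160 + 15 = 175 deg
  cos(175 deg) = -0.9962, sin(175 deg) = 0.0872
  joint[2] = (-7.7994, 2.8388) + 4.6 * (-0.9962, 0.0872) = (-7.7994 + -4.5825, 2.8388 + 0.4009) = (-12.3819, 3.2397)
link 2: phi[2] = 160 + 15 + 65 = 240 deg
  cos(240 deg) = -0.5000, sin(240 deg) = -0.8660
  joint[3] = (-12.3819, 3.2397) + 7.7 * (-0.5000, -0.8660) = (-12.3819 + -3.8500, 3.2397 + -6.6684) = (-16.2319, -3.4287)
link 3: phi[3] = 160 + 15 + 65 + -35 = 205 deg
  cos(205 deg) = -0.9063, sin(205 deg) = -0.4226
  joint[4] = (-16.2319, -3.4287) + 4.7 * (-0.9063, -0.4226) = (-16.2319 + -4.2596, -3.4287 + -1.9863) = (-20.4916, -5.4150)
End effector: (-20.4916, -5.4150)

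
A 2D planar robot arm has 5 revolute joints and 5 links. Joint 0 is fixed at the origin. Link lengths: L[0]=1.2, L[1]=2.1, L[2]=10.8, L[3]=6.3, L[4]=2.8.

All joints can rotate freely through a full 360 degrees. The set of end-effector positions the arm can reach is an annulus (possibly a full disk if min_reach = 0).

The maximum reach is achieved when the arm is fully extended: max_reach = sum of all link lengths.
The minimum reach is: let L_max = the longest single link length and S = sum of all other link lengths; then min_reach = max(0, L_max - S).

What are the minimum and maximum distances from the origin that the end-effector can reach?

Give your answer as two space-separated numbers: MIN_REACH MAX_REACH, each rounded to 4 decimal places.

Answer: 0.0000 23.2000

Derivation:
Link lengths: [1.2, 2.1, 10.8, 6.3, 2.8]
max_reach = 1.2 + 2.1 + 10.8 + 6.3 + 2.8 = 23.2
L_max = max([1.2, 2.1, 10.8, 6.3, 2.8]) = 10.8
S (sum of others) = 23.2 - 10.8 = 12.4
min_reach = max(0, 10.8 - 12.4) = max(0, -1.6) = 0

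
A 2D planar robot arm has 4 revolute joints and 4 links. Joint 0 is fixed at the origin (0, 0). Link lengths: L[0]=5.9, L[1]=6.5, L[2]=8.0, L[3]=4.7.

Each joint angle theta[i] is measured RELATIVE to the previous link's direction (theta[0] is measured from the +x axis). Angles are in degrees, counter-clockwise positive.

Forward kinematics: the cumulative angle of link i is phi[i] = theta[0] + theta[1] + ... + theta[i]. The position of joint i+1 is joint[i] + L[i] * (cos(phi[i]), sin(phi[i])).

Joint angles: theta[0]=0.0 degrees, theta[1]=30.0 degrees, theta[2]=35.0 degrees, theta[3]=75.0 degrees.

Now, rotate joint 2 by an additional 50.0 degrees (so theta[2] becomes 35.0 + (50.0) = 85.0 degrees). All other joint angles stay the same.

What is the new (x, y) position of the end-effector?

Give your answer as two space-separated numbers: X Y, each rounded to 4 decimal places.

joint[0] = (0.0000, 0.0000)  (base)
link 0: phi[0] = 0 = 0 deg
  cos(0 deg) = 1.0000, sin(0 deg) = 0.0000
  joint[1] = (0.0000, 0.0000) + 5.9 * (1.0000, 0.0000) = (0.0000 + 5.9000, 0.0000 + 0.0000) = (5.9000, 0.0000)
link 1: phi[1] = 0 + 30 = 30 deg
  cos(30 deg) = 0.8660, sin(30 deg) = 0.5000
  joint[2] = (5.9000, 0.0000) + 6.5 * (0.8660, 0.5000) = (5.9000 + 5.6292, 0.0000 + 3.2500) = (11.5292, 3.2500)
link 2: phi[2] = 0 + 30 + 85 = 115 deg
  cos(115 deg) = -0.4226, sin(115 deg) = 0.9063
  joint[3] = (11.5292, 3.2500) + 8 * (-0.4226, 0.9063) = (11.5292 + -3.3809, 3.2500 + 7.2505) = (8.1482, 10.5005)
link 3: phi[3] = 0 + 30 + 85 + 75 = 190 deg
  cos(190 deg) = -0.9848, sin(190 deg) = -0.1736
  joint[4] = (8.1482, 10.5005) + 4.7 * (-0.9848, -0.1736) = (8.1482 + -4.6286, 10.5005 + -0.8161) = (3.5196, 9.6843)
End effector: (3.5196, 9.6843)

Answer: 3.5196 9.6843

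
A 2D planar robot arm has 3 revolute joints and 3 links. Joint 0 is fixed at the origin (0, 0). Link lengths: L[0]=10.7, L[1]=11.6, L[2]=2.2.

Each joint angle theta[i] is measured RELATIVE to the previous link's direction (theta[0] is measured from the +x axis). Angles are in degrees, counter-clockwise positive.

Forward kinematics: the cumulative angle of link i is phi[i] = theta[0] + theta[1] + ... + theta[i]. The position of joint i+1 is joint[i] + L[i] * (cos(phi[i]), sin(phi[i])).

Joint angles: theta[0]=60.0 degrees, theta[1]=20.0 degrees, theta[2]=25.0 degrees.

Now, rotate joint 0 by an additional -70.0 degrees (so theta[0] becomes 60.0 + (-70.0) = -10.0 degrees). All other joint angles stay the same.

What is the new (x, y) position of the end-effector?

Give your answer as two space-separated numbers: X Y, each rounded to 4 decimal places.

joint[0] = (0.0000, 0.0000)  (base)
link 0: phi[0] = -10 = -10 deg
  cos(-10 deg) = 0.9848, sin(-10 deg) = -0.1736
  joint[1] = (0.0000, 0.0000) + 10.7 * (0.9848, -0.1736) = (0.0000 + 10.5374, 0.0000 + -1.8580) = (10.5374, -1.8580)
link 1: phi[1] = -10 + 20 = 10 deg
  cos(10 deg) = 0.9848, sin(10 deg) = 0.1736
  joint[2] = (10.5374, -1.8580) + 11.6 * (0.9848, 0.1736) = (10.5374 + 11.4238, -1.8580 + 2.0143) = (21.9612, 0.1563)
link 2: phi[2] = -10 + 20 + 25 = 35 deg
  cos(35 deg) = 0.8192, sin(35 deg) = 0.5736
  joint[3] = (21.9612, 0.1563) + 2.2 * (0.8192, 0.5736) = (21.9612 + 1.8021, 0.1563 + 1.2619) = (23.7633, 1.4182)
End effector: (23.7633, 1.4182)

Answer: 23.7633 1.4182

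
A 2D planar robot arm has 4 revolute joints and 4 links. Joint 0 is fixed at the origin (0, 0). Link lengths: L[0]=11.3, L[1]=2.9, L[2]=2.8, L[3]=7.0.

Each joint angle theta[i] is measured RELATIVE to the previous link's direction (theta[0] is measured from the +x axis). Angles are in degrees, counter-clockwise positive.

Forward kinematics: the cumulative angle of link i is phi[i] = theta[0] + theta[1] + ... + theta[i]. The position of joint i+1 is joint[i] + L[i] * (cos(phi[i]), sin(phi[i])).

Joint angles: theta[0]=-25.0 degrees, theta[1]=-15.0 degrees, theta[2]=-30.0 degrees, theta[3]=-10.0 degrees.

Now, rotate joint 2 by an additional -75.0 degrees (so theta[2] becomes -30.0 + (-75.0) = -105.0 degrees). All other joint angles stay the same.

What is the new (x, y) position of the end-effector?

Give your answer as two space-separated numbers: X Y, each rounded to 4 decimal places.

Answer: 3.8250 -11.2040

Derivation:
joint[0] = (0.0000, 0.0000)  (base)
link 0: phi[0] = -25 = -25 deg
  cos(-25 deg) = 0.9063, sin(-25 deg) = -0.4226
  joint[1] = (0.0000, 0.0000) + 11.3 * (0.9063, -0.4226) = (0.0000 + 10.2413, 0.0000 + -4.7756) = (10.2413, -4.7756)
link 1: phi[1] = -25 + -15 = -40 deg
  cos(-40 deg) = 0.7660, sin(-40 deg) = -0.6428
  joint[2] = (10.2413, -4.7756) + 2.9 * (0.7660, -0.6428) = (10.2413 + 2.2215, -4.7756 + -1.8641) = (12.4628, -6.6397)
link 2: phi[2] = -25 + -15 + -105 = -145 deg
  cos(-145 deg) = -0.8192, sin(-145 deg) = -0.5736
  joint[3] = (12.4628, -6.6397) + 2.8 * (-0.8192, -0.5736) = (12.4628 + -2.2936, -6.6397 + -1.6060) = (10.1692, -8.2457)
link 3: phi[3] = -25 + -15 + -105 + -10 = -155 deg
  cos(-155 deg) = -0.9063, sin(-155 deg) = -0.4226
  joint[4] = (10.1692, -8.2457) + 7 * (-0.9063, -0.4226) = (10.1692 + -6.3442, -8.2457 + -2.9583) = (3.8250, -11.2040)
End effector: (3.8250, -11.2040)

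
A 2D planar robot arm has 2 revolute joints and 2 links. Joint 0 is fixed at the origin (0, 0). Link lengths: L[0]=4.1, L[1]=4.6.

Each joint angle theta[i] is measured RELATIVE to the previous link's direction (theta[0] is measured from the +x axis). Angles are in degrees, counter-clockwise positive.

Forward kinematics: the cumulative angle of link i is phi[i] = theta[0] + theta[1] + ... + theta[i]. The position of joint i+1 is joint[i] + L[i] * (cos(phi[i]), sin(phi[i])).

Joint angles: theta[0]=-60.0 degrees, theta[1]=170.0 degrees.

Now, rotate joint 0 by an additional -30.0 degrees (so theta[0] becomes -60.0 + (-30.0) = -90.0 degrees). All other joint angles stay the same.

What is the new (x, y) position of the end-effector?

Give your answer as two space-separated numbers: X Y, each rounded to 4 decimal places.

joint[0] = (0.0000, 0.0000)  (base)
link 0: phi[0] = -90 = -90 deg
  cos(-90 deg) = 0.0000, sin(-90 deg) = -1.0000
  joint[1] = (0.0000, 0.0000) + 4.1 * (0.0000, -1.0000) = (0.0000 + 0.0000, 0.0000 + -4.1000) = (0.0000, -4.1000)
link 1: phi[1] = -90 + 170 = 80 deg
  cos(80 deg) = 0.1736, sin(80 deg) = 0.9848
  joint[2] = (0.0000, -4.1000) + 4.6 * (0.1736, 0.9848) = (0.0000 + 0.7988, -4.1000 + 4.5301) = (0.7988, 0.4301)
End effector: (0.7988, 0.4301)

Answer: 0.7988 0.4301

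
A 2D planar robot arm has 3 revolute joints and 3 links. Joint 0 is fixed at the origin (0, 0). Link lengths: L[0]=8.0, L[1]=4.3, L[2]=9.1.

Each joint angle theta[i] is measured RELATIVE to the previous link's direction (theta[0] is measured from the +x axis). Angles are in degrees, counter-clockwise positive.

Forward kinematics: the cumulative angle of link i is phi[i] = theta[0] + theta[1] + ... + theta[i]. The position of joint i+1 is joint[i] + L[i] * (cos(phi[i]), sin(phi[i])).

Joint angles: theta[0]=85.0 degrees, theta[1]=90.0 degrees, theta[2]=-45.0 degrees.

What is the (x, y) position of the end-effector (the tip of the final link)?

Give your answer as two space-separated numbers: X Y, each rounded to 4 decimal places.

Answer: -9.4358 15.3153

Derivation:
joint[0] = (0.0000, 0.0000)  (base)
link 0: phi[0] = 85 = 85 deg
  cos(85 deg) = 0.0872, sin(85 deg) = 0.9962
  joint[1] = (0.0000, 0.0000) + 8 * (0.0872, 0.9962) = (0.0000 + 0.6972, 0.0000 + 7.9696) = (0.6972, 7.9696)
link 1: phi[1] = 85 + 90 = 175 deg
  cos(175 deg) = -0.9962, sin(175 deg) = 0.0872
  joint[2] = (0.6972, 7.9696) + 4.3 * (-0.9962, 0.0872) = (0.6972 + -4.2836, 7.9696 + 0.3748) = (-3.5864, 8.3443)
link 2: phi[2] = 85 + 90 + -45 = 130 deg
  cos(130 deg) = -0.6428, sin(130 deg) = 0.7660
  joint[3] = (-3.5864, 8.3443) + 9.1 * (-0.6428, 0.7660) = (-3.5864 + -5.8494, 8.3443 + 6.9710) = (-9.4358, 15.3153)
End effector: (-9.4358, 15.3153)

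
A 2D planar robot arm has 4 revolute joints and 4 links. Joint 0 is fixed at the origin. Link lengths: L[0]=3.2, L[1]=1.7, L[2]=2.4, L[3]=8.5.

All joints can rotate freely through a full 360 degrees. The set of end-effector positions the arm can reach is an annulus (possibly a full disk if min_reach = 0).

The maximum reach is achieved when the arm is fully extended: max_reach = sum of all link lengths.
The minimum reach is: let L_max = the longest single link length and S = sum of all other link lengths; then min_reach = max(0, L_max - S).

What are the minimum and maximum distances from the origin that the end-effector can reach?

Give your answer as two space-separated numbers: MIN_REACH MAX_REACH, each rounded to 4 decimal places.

Answer: 1.2000 15.8000

Derivation:
Link lengths: [3.2, 1.7, 2.4, 8.5]
max_reach = 3.2 + 1.7 + 2.4 + 8.5 = 15.8
L_max = max([3.2, 1.7, 2.4, 8.5]) = 8.5
S (sum of others) = 15.8 - 8.5 = 7.3
min_reach = max(0, 8.5 - 7.3) = max(0, 1.2) = 1.2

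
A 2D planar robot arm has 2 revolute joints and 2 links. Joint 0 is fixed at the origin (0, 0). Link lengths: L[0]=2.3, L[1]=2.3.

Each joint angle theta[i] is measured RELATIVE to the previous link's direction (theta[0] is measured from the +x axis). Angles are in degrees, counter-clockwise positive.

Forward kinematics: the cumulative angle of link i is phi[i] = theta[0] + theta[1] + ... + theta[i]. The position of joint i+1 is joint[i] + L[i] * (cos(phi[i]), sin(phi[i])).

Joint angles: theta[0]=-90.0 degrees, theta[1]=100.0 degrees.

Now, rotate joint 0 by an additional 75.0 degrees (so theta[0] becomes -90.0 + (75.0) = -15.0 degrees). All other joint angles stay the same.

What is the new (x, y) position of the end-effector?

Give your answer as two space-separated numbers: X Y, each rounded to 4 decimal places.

joint[0] = (0.0000, 0.0000)  (base)
link 0: phi[0] = -15 = -15 deg
  cos(-15 deg) = 0.9659, sin(-15 deg) = -0.2588
  joint[1] = (0.0000, 0.0000) + 2.3 * (0.9659, -0.2588) = (0.0000 + 2.2216, 0.0000 + -0.5953) = (2.2216, -0.5953)
link 1: phi[1] = -15 + 100 = 85 deg
  cos(85 deg) = 0.0872, sin(85 deg) = 0.9962
  joint[2] = (2.2216, -0.5953) + 2.3 * (0.0872, 0.9962) = (2.2216 + 0.2005, -0.5953 + 2.2912) = (2.4221, 1.6960)
End effector: (2.4221, 1.6960)

Answer: 2.4221 1.6960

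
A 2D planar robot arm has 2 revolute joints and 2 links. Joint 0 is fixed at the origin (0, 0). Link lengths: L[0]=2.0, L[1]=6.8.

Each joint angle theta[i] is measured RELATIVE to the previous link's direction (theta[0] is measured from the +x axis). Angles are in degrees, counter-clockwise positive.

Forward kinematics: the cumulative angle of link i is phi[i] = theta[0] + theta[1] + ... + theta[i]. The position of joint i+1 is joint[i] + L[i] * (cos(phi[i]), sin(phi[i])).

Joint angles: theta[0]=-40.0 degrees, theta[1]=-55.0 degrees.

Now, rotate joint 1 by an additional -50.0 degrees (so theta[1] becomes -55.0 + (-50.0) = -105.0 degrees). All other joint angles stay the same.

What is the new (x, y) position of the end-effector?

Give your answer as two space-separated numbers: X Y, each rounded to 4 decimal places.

joint[0] = (0.0000, 0.0000)  (base)
link 0: phi[0] = -40 = -40 deg
  cos(-40 deg) = 0.7660, sin(-40 deg) = -0.6428
  joint[1] = (0.0000, 0.0000) + 2 * (0.7660, -0.6428) = (0.0000 + 1.5321, 0.0000 + -1.2856) = (1.5321, -1.2856)
link 1: phi[1] = -40 + -105 = -145 deg
  cos(-145 deg) = -0.8192, sin(-145 deg) = -0.5736
  joint[2] = (1.5321, -1.2856) + 6.8 * (-0.8192, -0.5736) = (1.5321 + -5.5702, -1.2856 + -3.9003) = (-4.0381, -5.1859)
End effector: (-4.0381, -5.1859)

Answer: -4.0381 -5.1859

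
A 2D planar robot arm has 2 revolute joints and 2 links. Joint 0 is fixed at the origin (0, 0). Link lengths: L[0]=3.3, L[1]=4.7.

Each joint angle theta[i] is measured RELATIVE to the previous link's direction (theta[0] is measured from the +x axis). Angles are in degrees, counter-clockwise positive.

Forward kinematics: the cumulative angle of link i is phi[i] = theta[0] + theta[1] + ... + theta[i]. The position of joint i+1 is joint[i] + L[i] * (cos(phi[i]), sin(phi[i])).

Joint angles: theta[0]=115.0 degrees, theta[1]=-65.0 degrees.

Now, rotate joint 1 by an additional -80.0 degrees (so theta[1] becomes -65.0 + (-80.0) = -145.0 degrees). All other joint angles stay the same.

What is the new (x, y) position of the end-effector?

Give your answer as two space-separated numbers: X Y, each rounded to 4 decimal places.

joint[0] = (0.0000, 0.0000)  (base)
link 0: phi[0] = 115 = 115 deg
  cos(115 deg) = -0.4226, sin(115 deg) = 0.9063
  joint[1] = (0.0000, 0.0000) + 3.3 * (-0.4226, 0.9063) = (0.0000 + -1.3946, 0.0000 + 2.9908) = (-1.3946, 2.9908)
link 1: phi[1] = 115 + -145 = -30 deg
  cos(-30 deg) = 0.8660, sin(-30 deg) = -0.5000
  joint[2] = (-1.3946, 2.9908) + 4.7 * (0.8660, -0.5000) = (-1.3946 + 4.0703, 2.9908 + -2.3500) = (2.6757, 0.6408)
End effector: (2.6757, 0.6408)

Answer: 2.6757 0.6408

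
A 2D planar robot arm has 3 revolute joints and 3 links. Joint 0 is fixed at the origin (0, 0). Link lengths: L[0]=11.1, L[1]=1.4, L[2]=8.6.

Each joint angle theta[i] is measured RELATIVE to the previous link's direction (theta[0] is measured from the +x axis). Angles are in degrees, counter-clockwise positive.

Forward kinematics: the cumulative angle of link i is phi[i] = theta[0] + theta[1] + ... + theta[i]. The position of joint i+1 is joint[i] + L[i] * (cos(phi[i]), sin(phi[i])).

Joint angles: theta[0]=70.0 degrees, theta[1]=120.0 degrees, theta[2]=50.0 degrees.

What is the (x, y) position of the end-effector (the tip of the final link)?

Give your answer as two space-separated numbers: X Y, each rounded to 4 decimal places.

joint[0] = (0.0000, 0.0000)  (base)
link 0: phi[0] = 70 = 70 deg
  cos(70 deg) = 0.3420, sin(70 deg) = 0.9397
  joint[1] = (0.0000, 0.0000) + 11.1 * (0.3420, 0.9397) = (0.0000 + 3.7964, 0.0000 + 10.4306) = (3.7964, 10.4306)
link 1: phi[1] = 70 + 120 = 190 deg
  cos(190 deg) = -0.9848, sin(190 deg) = -0.1736
  joint[2] = (3.7964, 10.4306) + 1.4 * (-0.9848, -0.1736) = (3.7964 + -1.3787, 10.4306 + -0.2431) = (2.4177, 10.1875)
link 2: phi[2] = 70 + 120 + 50 = 240 deg
  cos(240 deg) = -0.5000, sin(240 deg) = -0.8660
  joint[3] = (2.4177, 10.1875) + 8.6 * (-0.5000, -0.8660) = (2.4177 + -4.3000, 10.1875 + -7.4478) = (-1.8823, 2.7397)
End effector: (-1.8823, 2.7397)

Answer: -1.8823 2.7397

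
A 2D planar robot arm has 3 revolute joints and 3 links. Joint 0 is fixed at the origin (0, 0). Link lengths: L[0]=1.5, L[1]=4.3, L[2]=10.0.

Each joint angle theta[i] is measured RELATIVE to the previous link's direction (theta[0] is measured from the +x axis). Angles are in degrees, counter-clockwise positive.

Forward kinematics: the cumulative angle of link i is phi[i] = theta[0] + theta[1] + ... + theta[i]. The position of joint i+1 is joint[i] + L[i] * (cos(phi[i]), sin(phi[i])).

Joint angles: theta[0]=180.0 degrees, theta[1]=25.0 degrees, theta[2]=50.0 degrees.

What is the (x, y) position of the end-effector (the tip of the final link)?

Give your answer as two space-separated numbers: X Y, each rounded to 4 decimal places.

Answer: -7.9853 -11.4765

Derivation:
joint[0] = (0.0000, 0.0000)  (base)
link 0: phi[0] = 180 = 180 deg
  cos(180 deg) = -1.0000, sin(180 deg) = 0.0000
  joint[1] = (0.0000, 0.0000) + 1.5 * (-1.0000, 0.0000) = (0.0000 + -1.5000, 0.0000 + 0.0000) = (-1.5000, 0.0000)
link 1: phi[1] = 180 + 25 = 205 deg
  cos(205 deg) = -0.9063, sin(205 deg) = -0.4226
  joint[2] = (-1.5000, 0.0000) + 4.3 * (-0.9063, -0.4226) = (-1.5000 + -3.8971, 0.0000 + -1.8173) = (-5.3971, -1.8173)
link 2: phi[2] = 180 + 25 + 50 = 255 deg
  cos(255 deg) = -0.2588, sin(255 deg) = -0.9659
  joint[3] = (-5.3971, -1.8173) + 10 * (-0.2588, -0.9659) = (-5.3971 + -2.5882, -1.8173 + -9.6593) = (-7.9853, -11.4765)
End effector: (-7.9853, -11.4765)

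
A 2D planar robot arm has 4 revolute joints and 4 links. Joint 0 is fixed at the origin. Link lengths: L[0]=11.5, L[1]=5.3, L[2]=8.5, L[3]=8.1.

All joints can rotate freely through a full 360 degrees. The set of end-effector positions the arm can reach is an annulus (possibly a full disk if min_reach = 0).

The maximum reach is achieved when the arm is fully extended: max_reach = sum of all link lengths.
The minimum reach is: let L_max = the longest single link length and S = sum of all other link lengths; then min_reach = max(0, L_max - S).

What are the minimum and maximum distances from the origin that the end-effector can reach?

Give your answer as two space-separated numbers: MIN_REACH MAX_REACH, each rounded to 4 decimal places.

Answer: 0.0000 33.4000

Derivation:
Link lengths: [11.5, 5.3, 8.5, 8.1]
max_reach = 11.5 + 5.3 + 8.5 + 8.1 = 33.4
L_max = max([11.5, 5.3, 8.5, 8.1]) = 11.5
S (sum of others) = 33.4 - 11.5 = 21.9
min_reach = max(0, 11.5 - 21.9) = max(0, -10.4) = 0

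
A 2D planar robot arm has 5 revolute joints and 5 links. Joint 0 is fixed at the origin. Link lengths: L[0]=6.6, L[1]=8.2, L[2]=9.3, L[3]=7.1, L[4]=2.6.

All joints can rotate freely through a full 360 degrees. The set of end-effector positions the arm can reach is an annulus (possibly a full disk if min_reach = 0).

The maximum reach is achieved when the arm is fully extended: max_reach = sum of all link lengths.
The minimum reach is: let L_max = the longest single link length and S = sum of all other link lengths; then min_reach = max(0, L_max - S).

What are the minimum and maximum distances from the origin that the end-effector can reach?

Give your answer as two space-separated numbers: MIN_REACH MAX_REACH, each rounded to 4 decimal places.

Link lengths: [6.6, 8.2, 9.3, 7.1, 2.6]
max_reach = 6.6 + 8.2 + 9.3 + 7.1 + 2.6 = 33.8
L_max = max([6.6, 8.2, 9.3, 7.1, 2.6]) = 9.3
S (sum of others) = 33.8 - 9.3 = 24.5
min_reach = max(0, 9.3 - 24.5) = max(0, -15.2) = 0

Answer: 0.0000 33.8000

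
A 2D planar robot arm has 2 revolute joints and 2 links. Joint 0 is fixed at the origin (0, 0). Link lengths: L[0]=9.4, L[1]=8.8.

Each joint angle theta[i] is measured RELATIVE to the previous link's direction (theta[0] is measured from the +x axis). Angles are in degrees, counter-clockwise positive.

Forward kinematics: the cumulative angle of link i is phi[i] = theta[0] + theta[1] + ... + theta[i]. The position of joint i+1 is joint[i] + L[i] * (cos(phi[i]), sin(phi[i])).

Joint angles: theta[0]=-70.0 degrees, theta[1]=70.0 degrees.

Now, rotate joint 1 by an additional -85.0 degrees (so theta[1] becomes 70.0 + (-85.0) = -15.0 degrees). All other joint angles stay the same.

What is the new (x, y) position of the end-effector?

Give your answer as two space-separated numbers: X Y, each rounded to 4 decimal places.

joint[0] = (0.0000, 0.0000)  (base)
link 0: phi[0] = -70 = -70 deg
  cos(-70 deg) = 0.3420, sin(-70 deg) = -0.9397
  joint[1] = (0.0000, 0.0000) + 9.4 * (0.3420, -0.9397) = (0.0000 + 3.2150, 0.0000 + -8.8331) = (3.2150, -8.8331)
link 1: phi[1] = -70 + -15 = -85 deg
  cos(-85 deg) = 0.0872, sin(-85 deg) = -0.9962
  joint[2] = (3.2150, -8.8331) + 8.8 * (0.0872, -0.9962) = (3.2150 + 0.7670, -8.8331 + -8.7665) = (3.9820, -17.5996)
End effector: (3.9820, -17.5996)

Answer: 3.9820 -17.5996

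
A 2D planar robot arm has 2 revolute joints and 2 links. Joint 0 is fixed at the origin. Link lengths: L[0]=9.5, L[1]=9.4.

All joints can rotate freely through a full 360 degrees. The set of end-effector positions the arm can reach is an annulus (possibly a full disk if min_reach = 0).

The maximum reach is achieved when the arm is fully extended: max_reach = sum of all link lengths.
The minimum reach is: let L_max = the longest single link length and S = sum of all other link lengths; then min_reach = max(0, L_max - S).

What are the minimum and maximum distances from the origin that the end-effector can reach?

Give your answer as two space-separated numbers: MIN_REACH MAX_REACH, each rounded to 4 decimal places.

Answer: 0.1000 18.9000

Derivation:
Link lengths: [9.5, 9.4]
max_reach = 9.5 + 9.4 = 18.9
L_max = max([9.5, 9.4]) = 9.5
S (sum of others) = 18.9 - 9.5 = 9.4
min_reach = max(0, 9.5 - 9.4) = max(0, 0.1) = 0.1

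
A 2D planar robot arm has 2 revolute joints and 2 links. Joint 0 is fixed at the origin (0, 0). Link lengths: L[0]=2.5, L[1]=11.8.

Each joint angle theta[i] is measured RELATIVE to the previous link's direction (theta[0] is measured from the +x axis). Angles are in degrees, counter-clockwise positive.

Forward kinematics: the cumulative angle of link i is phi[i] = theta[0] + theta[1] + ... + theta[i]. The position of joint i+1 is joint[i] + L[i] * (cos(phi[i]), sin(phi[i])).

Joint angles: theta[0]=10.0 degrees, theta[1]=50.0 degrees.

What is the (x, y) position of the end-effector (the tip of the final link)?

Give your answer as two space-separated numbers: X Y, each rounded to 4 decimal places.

Answer: 8.3620 10.6532

Derivation:
joint[0] = (0.0000, 0.0000)  (base)
link 0: phi[0] = 10 = 10 deg
  cos(10 deg) = 0.9848, sin(10 deg) = 0.1736
  joint[1] = (0.0000, 0.0000) + 2.5 * (0.9848, 0.1736) = (0.0000 + 2.4620, 0.0000 + 0.4341) = (2.4620, 0.4341)
link 1: phi[1] = 10 + 50 = 60 deg
  cos(60 deg) = 0.5000, sin(60 deg) = 0.8660
  joint[2] = (2.4620, 0.4341) + 11.8 * (0.5000, 0.8660) = (2.4620 + 5.9000, 0.4341 + 10.2191) = (8.3620, 10.6532)
End effector: (8.3620, 10.6532)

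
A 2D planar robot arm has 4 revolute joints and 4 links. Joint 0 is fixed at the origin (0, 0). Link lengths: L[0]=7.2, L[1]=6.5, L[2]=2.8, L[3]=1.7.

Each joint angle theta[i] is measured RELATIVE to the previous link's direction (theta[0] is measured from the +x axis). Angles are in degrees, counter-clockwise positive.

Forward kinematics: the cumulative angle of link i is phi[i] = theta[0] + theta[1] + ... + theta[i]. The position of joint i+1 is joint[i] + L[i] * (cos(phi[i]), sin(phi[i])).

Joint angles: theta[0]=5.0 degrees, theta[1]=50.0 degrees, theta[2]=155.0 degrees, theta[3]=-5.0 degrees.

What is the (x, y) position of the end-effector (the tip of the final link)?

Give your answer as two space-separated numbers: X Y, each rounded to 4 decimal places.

Answer: 6.9353 3.8336

Derivation:
joint[0] = (0.0000, 0.0000)  (base)
link 0: phi[0] = 5 = 5 deg
  cos(5 deg) = 0.9962, sin(5 deg) = 0.0872
  joint[1] = (0.0000, 0.0000) + 7.2 * (0.9962, 0.0872) = (0.0000 + 7.1726, 0.0000 + 0.6275) = (7.1726, 0.6275)
link 1: phi[1] = 5 + 50 = 55 deg
  cos(55 deg) = 0.5736, sin(55 deg) = 0.8192
  joint[2] = (7.1726, 0.6275) + 6.5 * (0.5736, 0.8192) = (7.1726 + 3.7282, 0.6275 + 5.3245) = (10.9008, 5.9520)
link 2: phi[2] = 5 + 50 + 155 = 210 deg
  cos(210 deg) = -0.8660, sin(210 deg) = -0.5000
  joint[3] = (10.9008, 5.9520) + 2.8 * (-0.8660, -0.5000) = (10.9008 + -2.4249, 5.9520 + -1.4000) = (8.4760, 4.5520)
link 3: phi[3] = 5 + 50 + 155 + -5 = 205 deg
  cos(205 deg) = -0.9063, sin(205 deg) = -0.4226
  joint[4] = (8.4760, 4.5520) + 1.7 * (-0.9063, -0.4226) = (8.4760 + -1.5407, 4.5520 + -0.7185) = (6.9353, 3.8336)
End effector: (6.9353, 3.8336)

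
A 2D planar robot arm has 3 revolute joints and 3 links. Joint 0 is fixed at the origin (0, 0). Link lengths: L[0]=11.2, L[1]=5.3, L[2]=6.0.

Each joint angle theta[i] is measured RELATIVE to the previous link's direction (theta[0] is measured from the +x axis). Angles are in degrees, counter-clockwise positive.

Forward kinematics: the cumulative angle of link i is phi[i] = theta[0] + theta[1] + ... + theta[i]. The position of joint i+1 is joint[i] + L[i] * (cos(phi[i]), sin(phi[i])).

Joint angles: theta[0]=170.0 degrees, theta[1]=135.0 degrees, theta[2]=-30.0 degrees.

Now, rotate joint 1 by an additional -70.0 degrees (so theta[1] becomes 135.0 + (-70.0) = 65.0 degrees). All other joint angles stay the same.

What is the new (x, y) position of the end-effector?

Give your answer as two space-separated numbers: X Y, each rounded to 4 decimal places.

Answer: -19.5076 -4.9324

Derivation:
joint[0] = (0.0000, 0.0000)  (base)
link 0: phi[0] = 170 = 170 deg
  cos(170 deg) = -0.9848, sin(170 deg) = 0.1736
  joint[1] = (0.0000, 0.0000) + 11.2 * (-0.9848, 0.1736) = (0.0000 + -11.0298, 0.0000 + 1.9449) = (-11.0298, 1.9449)
link 1: phi[1] = 170 + 65 = 235 deg
  cos(235 deg) = -0.5736, sin(235 deg) = -0.8192
  joint[2] = (-11.0298, 1.9449) + 5.3 * (-0.5736, -0.8192) = (-11.0298 + -3.0400, 1.9449 + -4.3415) = (-14.0698, -2.3966)
link 2: phi[2] = 170 + 65 + -30 = 205 deg
  cos(205 deg) = -0.9063, sin(205 deg) = -0.4226
  joint[3] = (-14.0698, -2.3966) + 6 * (-0.9063, -0.4226) = (-14.0698 + -5.4378, -2.3966 + -2.5357) = (-19.5076, -4.9324)
End effector: (-19.5076, -4.9324)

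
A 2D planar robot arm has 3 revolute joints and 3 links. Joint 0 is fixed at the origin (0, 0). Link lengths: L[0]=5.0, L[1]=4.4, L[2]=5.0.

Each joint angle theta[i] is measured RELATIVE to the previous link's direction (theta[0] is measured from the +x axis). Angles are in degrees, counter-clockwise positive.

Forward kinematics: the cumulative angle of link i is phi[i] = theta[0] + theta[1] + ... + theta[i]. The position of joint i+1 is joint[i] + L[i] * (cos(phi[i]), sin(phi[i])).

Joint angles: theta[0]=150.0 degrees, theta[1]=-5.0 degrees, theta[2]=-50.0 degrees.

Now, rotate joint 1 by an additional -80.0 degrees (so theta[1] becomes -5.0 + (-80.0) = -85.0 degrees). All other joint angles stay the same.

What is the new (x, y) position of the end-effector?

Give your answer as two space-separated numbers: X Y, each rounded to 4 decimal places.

Answer: 2.3590 7.7818

Derivation:
joint[0] = (0.0000, 0.0000)  (base)
link 0: phi[0] = 150 = 150 deg
  cos(150 deg) = -0.8660, sin(150 deg) = 0.5000
  joint[1] = (0.0000, 0.0000) + 5 * (-0.8660, 0.5000) = (0.0000 + -4.3301, 0.0000 + 2.5000) = (-4.3301, 2.5000)
link 1: phi[1] = 150 + -85 = 65 deg
  cos(65 deg) = 0.4226, sin(65 deg) = 0.9063
  joint[2] = (-4.3301, 2.5000) + 4.4 * (0.4226, 0.9063) = (-4.3301 + 1.8595, 2.5000 + 3.9878) = (-2.4706, 6.4878)
link 2: phi[2] = 150 + -85 + -50 = 15 deg
  cos(15 deg) = 0.9659, sin(15 deg) = 0.2588
  joint[3] = (-2.4706, 6.4878) + 5 * (0.9659, 0.2588) = (-2.4706 + 4.8296, 6.4878 + 1.2941) = (2.3590, 7.7818)
End effector: (2.3590, 7.7818)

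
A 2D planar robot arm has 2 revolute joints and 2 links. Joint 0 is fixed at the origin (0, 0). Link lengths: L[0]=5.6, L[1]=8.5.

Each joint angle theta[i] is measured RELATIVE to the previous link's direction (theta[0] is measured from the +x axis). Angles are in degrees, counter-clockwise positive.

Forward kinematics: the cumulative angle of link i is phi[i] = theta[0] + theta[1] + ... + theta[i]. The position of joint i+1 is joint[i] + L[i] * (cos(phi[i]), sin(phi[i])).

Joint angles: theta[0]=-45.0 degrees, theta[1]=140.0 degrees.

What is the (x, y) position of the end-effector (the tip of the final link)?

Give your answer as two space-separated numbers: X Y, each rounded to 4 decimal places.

Answer: 3.2190 4.5079

Derivation:
joint[0] = (0.0000, 0.0000)  (base)
link 0: phi[0] = -45 = -45 deg
  cos(-45 deg) = 0.7071, sin(-45 deg) = -0.7071
  joint[1] = (0.0000, 0.0000) + 5.6 * (0.7071, -0.7071) = (0.0000 + 3.9598, 0.0000 + -3.9598) = (3.9598, -3.9598)
link 1: phi[1] = -45 + 140 = 95 deg
  cos(95 deg) = -0.0872, sin(95 deg) = 0.9962
  joint[2] = (3.9598, -3.9598) + 8.5 * (-0.0872, 0.9962) = (3.9598 + -0.7408, -3.9598 + 8.4677) = (3.2190, 4.5079)
End effector: (3.2190, 4.5079)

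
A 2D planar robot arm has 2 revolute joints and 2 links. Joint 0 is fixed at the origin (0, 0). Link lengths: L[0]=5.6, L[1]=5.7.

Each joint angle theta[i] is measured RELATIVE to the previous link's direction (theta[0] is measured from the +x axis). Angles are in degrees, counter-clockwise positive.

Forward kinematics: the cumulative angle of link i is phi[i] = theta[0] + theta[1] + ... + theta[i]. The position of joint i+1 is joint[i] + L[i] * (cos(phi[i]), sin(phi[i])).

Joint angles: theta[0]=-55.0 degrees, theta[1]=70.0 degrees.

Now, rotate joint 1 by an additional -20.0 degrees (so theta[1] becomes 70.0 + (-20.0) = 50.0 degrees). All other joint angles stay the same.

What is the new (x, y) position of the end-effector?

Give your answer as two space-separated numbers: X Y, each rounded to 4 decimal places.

joint[0] = (0.0000, 0.0000)  (base)
link 0: phi[0] = -55 = -55 deg
  cos(-55 deg) = 0.5736, sin(-55 deg) = -0.8192
  joint[1] = (0.0000, 0.0000) + 5.6 * (0.5736, -0.8192) = (0.0000 + 3.2120, 0.0000 + -4.5873) = (3.2120, -4.5873)
link 1: phi[1] = -55 + 50 = -5 deg
  cos(-5 deg) = 0.9962, sin(-5 deg) = -0.0872
  joint[2] = (3.2120, -4.5873) + 5.7 * (0.9962, -0.0872) = (3.2120 + 5.6783, -4.5873 + -0.4968) = (8.8903, -5.0840)
End effector: (8.8903, -5.0840)

Answer: 8.8903 -5.0840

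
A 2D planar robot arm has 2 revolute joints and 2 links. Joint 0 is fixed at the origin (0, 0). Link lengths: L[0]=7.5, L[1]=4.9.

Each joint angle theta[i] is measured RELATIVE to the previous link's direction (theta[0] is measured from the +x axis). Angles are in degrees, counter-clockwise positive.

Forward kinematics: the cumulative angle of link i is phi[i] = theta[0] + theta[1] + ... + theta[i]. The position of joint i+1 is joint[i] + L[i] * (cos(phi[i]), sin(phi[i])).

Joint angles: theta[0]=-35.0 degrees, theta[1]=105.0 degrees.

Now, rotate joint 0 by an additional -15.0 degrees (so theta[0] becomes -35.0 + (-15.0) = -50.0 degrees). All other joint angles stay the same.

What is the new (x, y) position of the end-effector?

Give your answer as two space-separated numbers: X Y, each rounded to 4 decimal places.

joint[0] = (0.0000, 0.0000)  (base)
link 0: phi[0] = -50 = -50 deg
  cos(-50 deg) = 0.6428, sin(-50 deg) = -0.7660
  joint[1] = (0.0000, 0.0000) + 7.5 * (0.6428, -0.7660) = (0.0000 + 4.8209, 0.0000 + -5.7453) = (4.8209, -5.7453)
link 1: phi[1] = -50 + 105 = 55 deg
  cos(55 deg) = 0.5736, sin(55 deg) = 0.8192
  joint[2] = (4.8209, -5.7453) + 4.9 * (0.5736, 0.8192) = (4.8209 + 2.8105, -5.7453 + 4.0138) = (7.6314, -1.7315)
End effector: (7.6314, -1.7315)

Answer: 7.6314 -1.7315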